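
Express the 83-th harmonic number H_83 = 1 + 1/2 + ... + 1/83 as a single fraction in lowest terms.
H_83 = 3672441655127796364812512959533039359/734184632222154704090370027645633600

Direct summation: H_83 = 1 + 1/2 + ... + 1/83. The least common denominator is lcm(1, ..., 83) = 8076030954443701744994070304101969600; over this denominator the numerator is 8076030954443701744994070304101969600 + 4038015477221850872497035152050984800 + 2692010318147900581664690101367323200 + 2019007738610925436248517576025492400 + 1615206190888740348998814060820393920 + 1346005159073950290832345050683661600 + 1153718707777671677856295757728852800 + 1009503869305462718124258788012746200 + 897336772715966860554896700455774400 + 807603095444370174499407030410196960 + 734184632222154704090370027645633600 + 673002579536975145416172525341830800 + 621233150341823211153390023392459200 + 576859353888835838928147878864426400 + 538402063629580116332938020273464640 + 504751934652731359062129394006373100 + 475060644379041279117298253182468800 + 448668386357983430277448350227887200 + 425054260760194828683898437057998400 + 403801547722185087249703515205098480 + 384572902592557225952098585909617600 + 367092316111077352045185013822816800 + 351131780627987032391046534960955200 + 336501289768487572708086262670915400 + 323041238177748069799762812164078784 + 310616575170911605576695011696229600 + 299112257571988953518298900151924800 + 288429676944417919464073939432213200 + 278483826015300060172209320831102400 + 269201031814790058166469010136732320 + 260517127562700056290131300132321600 + 252375967326365679531064697003186550 + 244728210740718234696790009215211200 + 237530322189520639558649126591234400 + 230743741555534335571259151545770560 + 224334193178991715138724175113943600 + 218271106876856803918758656867620800 + 212527130380097414341949218528999200 + 207077716780607737051130007797486400 + 201900773861092543624851757602549240 + 196976364742529310853513909856145600 + 192286451296278612976049292954808800 + 187814673359155854534745821025627200 + 183546158055538676022592506911408400 + 179467354543193372110979340091154880 + 175565890313993516195523267480477600 + 171830445839227696702001495831956800 + 168250644884243786354043131335457700 + 164816958253953096836613679675550400 + 161520619088874034899881406082039392 + 158353548126347093039099417727489600 + 155308287585455802788347505848114800 + 152377942536673617830076798190603200 + 149556128785994476759149450075962400 + 146836926444430940818074005529126720 + 144214838472208959732036969716106600 + 141684753586731609561299479019332800 + 139241913007650030086104660415551200 + 136881880583791554999899496679694400 + 134600515907395029083234505068366160 + 132393950072847569590066726296753600 + 130258563781350028145065650066160800 + 128190967530852408650699528636539200 + 126187983663182839765532348501593275 + 124246630068364642230678004678491840 + 122364105370359117348395004607605600 + 120537775439458234999911497076148800 + 118765161094760319779324563295617200 + 117043926875995677463682178320318400 + 115371870777767167785629575772885280 + 113746914851319742887240426818337600 + 112167096589495857569362087556971800 + 110630561019776736232795483617835200 + 109135553438428401959379328433810400 + 107680412725916023266587604054692928 + 106263565190048707170974609264499600 + 104883518888879243441481432520804800 + 103538858390303868525565003898743200 + 102228239929667110696127472203822400 + 100950386930546271812425878801274620 + 99704085857329651172766300050641600 + 98488182371264655426756954928072800 + 97301577764381948734868316916891200 = 40396858206405760012937642554863432949, so H_83 = 40396858206405760012937642554863432949/8076030954443701744994070304101969600; reducing by gcd(40396858206405760012937642554863432949, 8076030954443701744994070304101969600) = 11 gives 3672441655127796364812512959533039359/734184632222154704090370027645633600 ≈ 5.00207. (The PNT-adjacent estimate ln(83) + γ ≈ 4.99606 matches within O(1/n).)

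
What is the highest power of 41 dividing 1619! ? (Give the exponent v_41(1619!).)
v_41(1619!) = 39

Legendre's formula: v_p(n!) = Σ_{k ≥ 1} ⌊n / p^k⌋. For p = 41, n = 1619, the terms are:
  ⌊1619/41^1⌋ = ⌊1619/41⌋ = 39
(the next term ⌊1619/41^2⌋ = 0, terminating the sum). Summing: v_41(1619!) = 39 = 39.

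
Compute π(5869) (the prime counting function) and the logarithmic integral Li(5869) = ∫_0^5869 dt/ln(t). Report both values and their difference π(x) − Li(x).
π(5869) = 773;  Li(5869) ≈ 785.34;  π(x) − Li(x) ≈ -12.34.

Direct count of primes ≤ 5869 gives π(5869) = 773. Numerical evaluation of the logarithmic integral gives Li(5869) ≈ 785.34. The difference π(x) − Li(x) ≈ -12.34 is typically negative for small/moderate x (Li(x) overestimates), though Littlewood's theorem shows this sign changes infinitely often.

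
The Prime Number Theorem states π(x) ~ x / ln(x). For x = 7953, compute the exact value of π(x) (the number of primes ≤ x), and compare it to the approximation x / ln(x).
π(7953) = 1005;  x/ln(x) ≈ 885.51;  relative error ≈ 11.89%.

Directly count primes up to 7953: π(7953) = 1005. The PNT approximation gives 7953/ln(7953) ≈ 7953/8.98130 ≈ 885.51. Relative error (π(x) − x/ln(x)) / π(x) ≈ 11.89%; the approximation is known to undercount slightly (Li(x) is a better estimate).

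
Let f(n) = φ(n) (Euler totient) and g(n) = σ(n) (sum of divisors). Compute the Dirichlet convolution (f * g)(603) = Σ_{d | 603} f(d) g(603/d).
(φ * σ)(603) = 3618

Divisors of 603: [1, 3, 9, 67, 201, 603]. For each d | 603:
  d = 1: φ(1) · σ(603/1) = 1 · 884 = 884
  d = 3: φ(3) · σ(603/3) = 2 · 272 = 544
  d = 9: φ(9) · σ(603/9) = 6 · 68 = 408
  d = 67: φ(67) · σ(603/67) = 66 · 13 = 858
  d = 201: φ(201) · σ(603/201) = 132 · 4 = 528
  d = 603: φ(603) · σ(603/603) = 396 · 1 = 396
Summing: (φ * σ)(603) = 884 + 544 + 408 + 858 + 528 + 396 = 3618.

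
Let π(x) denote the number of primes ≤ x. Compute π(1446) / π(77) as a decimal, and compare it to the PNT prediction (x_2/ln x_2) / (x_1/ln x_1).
π(1446)/π(77) = 228/21 ≈ 10.8571;  PNT prediction ≈ 11.2104.

π(77) = 21 and π(1446) = 228, so π(1446)/π(77) ≈ 10.8571. The PNT-predicted ratio is (1446/ln(1446)) / (77/ln(77)) ≈ 11.2104. The two agree to within a few percent, as expected.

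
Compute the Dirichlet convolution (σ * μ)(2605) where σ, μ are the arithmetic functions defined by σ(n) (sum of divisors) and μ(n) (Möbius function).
(σ * μ)(2605) = 2605

Divisors of 2605: [1, 5, 521, 2605]. For each d | 2605:
  d = 1: σ(1) · μ(2605/1) = 1 · 1 = 1
  d = 5: σ(5) · μ(2605/5) = 6 · -1 = -6
  d = 521: σ(521) · μ(2605/521) = 522 · -1 = -522
  d = 2605: σ(2605) · μ(2605/2605) = 3132 · 1 = 3132
Summing: (σ * μ)(2605) = 1 + -6 + -522 + 3132 = 2605.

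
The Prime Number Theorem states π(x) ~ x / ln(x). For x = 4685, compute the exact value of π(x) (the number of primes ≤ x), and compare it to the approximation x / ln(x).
π(4685) = 633;  x/ln(x) ≈ 554.30;  relative error ≈ 12.43%.

Directly count primes up to 4685: π(4685) = 633. The PNT approximation gives 4685/ln(4685) ≈ 4685/8.45212 ≈ 554.30. Relative error (π(x) − x/ln(x)) / π(x) ≈ 12.43%; the approximation is known to undercount slightly (Li(x) is a better estimate).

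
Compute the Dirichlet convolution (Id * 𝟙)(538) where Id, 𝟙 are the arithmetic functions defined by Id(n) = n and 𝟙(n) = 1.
(Id * 𝟙)(538) = 810

Divisors of 538: [1, 2, 269, 538]. For each d | 538:
  d = 1: Id(1) · 𝟙(538/1) = 1 · 1 = 1
  d = 2: Id(2) · 𝟙(538/2) = 2 · 1 = 2
  d = 269: Id(269) · 𝟙(538/269) = 269 · 1 = 269
  d = 538: Id(538) · 𝟙(538/538) = 538 · 1 = 538
Summing: (Id * 𝟙)(538) = 1 + 2 + 269 + 538 = 810.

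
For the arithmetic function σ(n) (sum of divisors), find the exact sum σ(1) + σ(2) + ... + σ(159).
Σ_{n ≤ 159} σ(n) = 20776

Compute σ(n) for each 1 ≤ n ≤ 159: σ(1) = 1, σ(2) = 3, σ(3) = 4, σ(4) = 7, σ(5) = 6, σ(6) = 12, σ(7) = 8, σ(8) = 15, σ(9) = 13, σ(10) = 18, σ(11) = 12, σ(12) = 28, σ(13) = 14, σ(14) = 24, σ(15) = 24, σ(16) = 31, σ(17) = 18, σ(18) = 39, σ(19) = 20, σ(20) = 42, σ(21) = 32, σ(22) = 36, σ(23) = 24, σ(24) = 60, σ(25) = 31, σ(26) = 42, σ(27) = 40, σ(28) = 56, σ(29) = 30, σ(30) = 72, σ(31) = 32, σ(32) = 63, σ(33) = 48, σ(34) = 54, σ(35) = 48, σ(36) = 91, σ(37) = 38, σ(38) = 60, σ(39) = 56, σ(40) = 90, σ(41) = 42, σ(42) = 96, σ(43) = 44, σ(44) = 84, σ(45) = 78, σ(46) = 72, σ(47) = 48, σ(48) = 124, σ(49) = 57, σ(50) = 93, σ(51) = 72, σ(52) = 98, σ(53) = 54, σ(54) = 120, σ(55) = 72, σ(56) = 120, σ(57) = 80, σ(58) = 90, σ(59) = 60, σ(60) = 168, σ(61) = 62, σ(62) = 96, σ(63) = 104, σ(64) = 127, σ(65) = 84, σ(66) = 144, σ(67) = 68, σ(68) = 126, σ(69) = 96, σ(70) = 144, σ(71) = 72, σ(72) = 195, σ(73) = 74, σ(74) = 114, σ(75) = 124, σ(76) = 140, σ(77) = 96, σ(78) = 168, σ(79) = 80, σ(80) = 186, σ(81) = 121, σ(82) = 126, σ(83) = 84, σ(84) = 224, σ(85) = 108, σ(86) = 132, σ(87) = 120, σ(88) = 180, σ(89) = 90, σ(90) = 234, σ(91) = 112, σ(92) = 168, σ(93) = 128, σ(94) = 144, σ(95) = 120, σ(96) = 252, σ(97) = 98, σ(98) = 171, σ(99) = 156, σ(100) = 217, σ(101) = 102, σ(102) = 216, σ(103) = 104, σ(104) = 210, σ(105) = 192, σ(106) = 162, σ(107) = 108, σ(108) = 280, σ(109) = 110, σ(110) = 216, σ(111) = 152, σ(112) = 248, σ(113) = 114, σ(114) = 240, σ(115) = 144, σ(116) = 210, σ(117) = 182, σ(118) = 180, σ(119) = 144, σ(120) = 360, σ(121) = 133, σ(122) = 186, σ(123) = 168, σ(124) = 224, σ(125) = 156, σ(126) = 312, σ(127) = 128, σ(128) = 255, σ(129) = 176, σ(130) = 252, σ(131) = 132, σ(132) = 336, σ(133) = 160, σ(134) = 204, σ(135) = 240, σ(136) = 270, σ(137) = 138, σ(138) = 288, σ(139) = 140, σ(140) = 336, σ(141) = 192, σ(142) = 216, σ(143) = 168, σ(144) = 403, σ(145) = 180, σ(146) = 222, σ(147) = 228, σ(148) = 266, σ(149) = 150, σ(150) = 372, σ(151) = 152, σ(152) = 300, σ(153) = 234, σ(154) = 288, σ(155) = 192, σ(156) = 392, σ(157) = 158, σ(158) = 240, σ(159) = 216. Summing all 159 values: 20776. (Average order: Σ_{n ≤ x} σ(n) ~ (π²/12) x². For x = 159, (π²/12)·159² ≈ 20792.79.)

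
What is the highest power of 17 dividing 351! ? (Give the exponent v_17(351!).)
v_17(351!) = 21

Legendre's formula: v_p(n!) = Σ_{k ≥ 1} ⌊n / p^k⌋. For p = 17, n = 351, the terms are:
  ⌊351/17^1⌋ = ⌊351/17⌋ = 20
  ⌊351/17^2⌋ = ⌊351/289⌋ = 1
(the next term ⌊351/17^3⌋ = 0, terminating the sum). Summing: v_17(351!) = 20 + 1 = 21.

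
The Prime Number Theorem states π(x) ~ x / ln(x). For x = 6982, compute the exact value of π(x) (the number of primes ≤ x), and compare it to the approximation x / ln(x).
π(6982) = 897;  x/ln(x) ≈ 788.83;  relative error ≈ 12.06%.

Directly count primes up to 6982: π(6982) = 897. The PNT approximation gives 6982/ln(6982) ≈ 6982/8.85109 ≈ 788.83. Relative error (π(x) − x/ln(x)) / π(x) ≈ 12.06%; the approximation is known to undercount slightly (Li(x) is a better estimate).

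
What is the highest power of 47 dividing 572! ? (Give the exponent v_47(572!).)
v_47(572!) = 12

Legendre's formula: v_p(n!) = Σ_{k ≥ 1} ⌊n / p^k⌋. For p = 47, n = 572, the terms are:
  ⌊572/47^1⌋ = ⌊572/47⌋ = 12
(the next term ⌊572/47^2⌋ = 0, terminating the sum). Summing: v_47(572!) = 12 = 12.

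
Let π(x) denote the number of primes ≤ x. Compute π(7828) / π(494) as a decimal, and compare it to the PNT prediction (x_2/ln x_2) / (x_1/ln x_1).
π(7828)/π(494) = 989/94 ≈ 10.5213;  PNT prediction ≈ 10.9628.

π(494) = 94 and π(7828) = 989, so π(7828)/π(494) ≈ 10.5213. The PNT-predicted ratio is (7828/ln(7828)) / (494/ln(494)) ≈ 10.9628. The two agree to within a few percent, as expected.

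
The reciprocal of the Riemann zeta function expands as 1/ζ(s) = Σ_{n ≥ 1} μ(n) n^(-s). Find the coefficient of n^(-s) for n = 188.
μ(188) = 0

Factor n = 188 = 2^2 · 47. μ(n) = 0 if any exponent ≥ 2 (not squarefree); otherwise μ(n) = (−1)^{ω(n)} where ω(n) is the number of distinct prime factors. Applying: μ(188) = 0.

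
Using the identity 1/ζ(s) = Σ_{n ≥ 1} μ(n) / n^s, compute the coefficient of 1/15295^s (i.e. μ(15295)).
μ(15295) = 1

Factor n = 15295 = 5 · 7 · 19 · 23. μ(n) = 0 if any exponent ≥ 2 (not squarefree); otherwise μ(n) = (−1)^{ω(n)} where ω(n) is the number of distinct prime factors. Applying: μ(15295) = 1.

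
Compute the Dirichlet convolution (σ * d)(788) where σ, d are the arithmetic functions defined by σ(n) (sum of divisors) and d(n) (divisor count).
(σ * d)(788) = 3200

Divisors of 788: [1, 2, 4, 197, 394, 788]. For each d | 788:
  d = 1: σ(1) · d(788/1) = 1 · 6 = 6
  d = 2: σ(2) · d(788/2) = 3 · 4 = 12
  d = 4: σ(4) · d(788/4) = 7 · 2 = 14
  d = 197: σ(197) · d(788/197) = 198 · 3 = 594
  d = 394: σ(394) · d(788/394) = 594 · 2 = 1188
  d = 788: σ(788) · d(788/788) = 1386 · 1 = 1386
Summing: (σ * d)(788) = 6 + 12 + 14 + 594 + 1188 + 1386 = 3200.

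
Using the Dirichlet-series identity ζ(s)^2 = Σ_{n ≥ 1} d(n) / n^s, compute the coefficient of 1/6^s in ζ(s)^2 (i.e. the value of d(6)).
d(6) = 4

ζ(s)^2 = (Σ 1/m^s)(Σ 1/k^s). The coefficient of 1/n^s in the product is the number of ordered pairs (m, k) with mk = n, which equals d(n). For n = 6, divisors are [1, 2, 3, 6], so d(6) = 4.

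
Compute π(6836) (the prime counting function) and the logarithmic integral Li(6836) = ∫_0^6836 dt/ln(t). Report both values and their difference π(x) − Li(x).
π(6836) = 880;  Li(6836) ≈ 895.78;  π(x) − Li(x) ≈ -15.78.

Direct count of primes ≤ 6836 gives π(6836) = 880. Numerical evaluation of the logarithmic integral gives Li(6836) ≈ 895.78. The difference π(x) − Li(x) ≈ -15.78 is typically negative for small/moderate x (Li(x) overestimates), though Littlewood's theorem shows this sign changes infinitely often.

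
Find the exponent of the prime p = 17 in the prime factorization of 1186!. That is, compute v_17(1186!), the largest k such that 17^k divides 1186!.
v_17(1186!) = 73

Legendre's formula: v_p(n!) = Σ_{k ≥ 1} ⌊n / p^k⌋. For p = 17, n = 1186, the terms are:
  ⌊1186/17^1⌋ = ⌊1186/17⌋ = 69
  ⌊1186/17^2⌋ = ⌊1186/289⌋ = 4
(the next term ⌊1186/17^3⌋ = 0, terminating the sum). Summing: v_17(1186!) = 69 + 4 = 73.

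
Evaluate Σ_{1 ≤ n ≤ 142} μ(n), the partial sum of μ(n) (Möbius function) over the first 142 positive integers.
Σ_{n ≤ 142} μ(n) = -2

Compute μ(n) for each 1 ≤ n ≤ 142: μ(1) = 1, μ(2) = -1, μ(3) = -1, μ(4) = 0, μ(5) = -1, μ(6) = 1, μ(7) = -1, μ(8) = 0, μ(9) = 0, μ(10) = 1, μ(11) = -1, μ(12) = 0, μ(13) = -1, μ(14) = 1, μ(15) = 1, μ(16) = 0, μ(17) = -1, μ(18) = 0, μ(19) = -1, μ(20) = 0, μ(21) = 1, μ(22) = 1, μ(23) = -1, μ(24) = 0, μ(25) = 0, μ(26) = 1, μ(27) = 0, μ(28) = 0, μ(29) = -1, μ(30) = -1, μ(31) = -1, μ(32) = 0, μ(33) = 1, μ(34) = 1, μ(35) = 1, μ(36) = 0, μ(37) = -1, μ(38) = 1, μ(39) = 1, μ(40) = 0, μ(41) = -1, μ(42) = -1, μ(43) = -1, μ(44) = 0, μ(45) = 0, μ(46) = 1, μ(47) = -1, μ(48) = 0, μ(49) = 0, μ(50) = 0, μ(51) = 1, μ(52) = 0, μ(53) = -1, μ(54) = 0, μ(55) = 1, μ(56) = 0, μ(57) = 1, μ(58) = 1, μ(59) = -1, μ(60) = 0, μ(61) = -1, μ(62) = 1, μ(63) = 0, μ(64) = 0, μ(65) = 1, μ(66) = -1, μ(67) = -1, μ(68) = 0, μ(69) = 1, μ(70) = -1, μ(71) = -1, μ(72) = 0, μ(73) = -1, μ(74) = 1, μ(75) = 0, μ(76) = 0, μ(77) = 1, μ(78) = -1, μ(79) = -1, μ(80) = 0, μ(81) = 0, μ(82) = 1, μ(83) = -1, μ(84) = 0, μ(85) = 1, μ(86) = 1, μ(87) = 1, μ(88) = 0, μ(89) = -1, μ(90) = 0, μ(91) = 1, μ(92) = 0, μ(93) = 1, μ(94) = 1, μ(95) = 1, μ(96) = 0, μ(97) = -1, μ(98) = 0, μ(99) = 0, μ(100) = 0, μ(101) = -1, μ(102) = -1, μ(103) = -1, μ(104) = 0, μ(105) = -1, μ(106) = 1, μ(107) = -1, μ(108) = 0, μ(109) = -1, μ(110) = -1, μ(111) = 1, μ(112) = 0, μ(113) = -1, μ(114) = -1, μ(115) = 1, μ(116) = 0, μ(117) = 0, μ(118) = 1, μ(119) = 1, μ(120) = 0, μ(121) = 0, μ(122) = 1, μ(123) = 1, μ(124) = 0, μ(125) = 0, μ(126) = 0, μ(127) = -1, μ(128) = 0, μ(129) = 1, μ(130) = -1, μ(131) = -1, μ(132) = 0, μ(133) = 1, μ(134) = 1, μ(135) = 0, μ(136) = 0, μ(137) = -1, μ(138) = -1, μ(139) = -1, μ(140) = 0, μ(141) = 1, μ(142) = 1. Summing all 142 values: -2. (Mertens function M(x) = Σ_{n ≤ x} μ(n); on average M(x) should be small (PNT ⟺ M(x) = o(x)).)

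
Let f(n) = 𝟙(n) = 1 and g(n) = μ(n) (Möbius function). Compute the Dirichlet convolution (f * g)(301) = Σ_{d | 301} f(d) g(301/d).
(𝟙 * μ)(301) = 0

Divisors of 301: [1, 7, 43, 301]. For each d | 301:
  d = 1: 𝟙(1) · μ(301/1) = 1 · 1 = 1
  d = 7: 𝟙(7) · μ(301/7) = 1 · -1 = -1
  d = 43: 𝟙(43) · μ(301/43) = 1 · -1 = -1
  d = 301: 𝟙(301) · μ(301/301) = 1 · 1 = 1
Summing: (𝟙 * μ)(301) = 1 + -1 + -1 + 1 = 0.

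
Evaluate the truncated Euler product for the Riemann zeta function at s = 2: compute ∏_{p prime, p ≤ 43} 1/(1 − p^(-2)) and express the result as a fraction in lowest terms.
∏ = 1688189817927745147112851/1030750286035260801024000

The primes p ≤ 43 are [2, 3, 5, 7, 11, 13, 17, 19, 23, 29, 31, 37, 41, 43]. For each prime, (1 − 1/p^2)^(-1) = p^2 / (p^2 − 1). The product is (1 − 1/2^2)^(-1), (1 − 1/3^2)^(-1), (1 − 1/5^2)^(-1), (1 − 1/7^2)^(-1), (1 − 1/11^2)^(-1), (1 − 1/13^2)^(-1), (1 − 1/17^2)^(-1), (1 − 1/19^2)^(-1), (1 − 1/23^2)^(-1), (1 − 1/29^2)^(-1), (1 − 1/31^2)^(-1), (1 − 1/37^2)^(-1), (1 − 1/41^2)^(-1), (1 − 1/43^2)^(-1) = ∏ p^2 / (p^2 − 1) = 1688189817927745147112851/1030750286035260801024000.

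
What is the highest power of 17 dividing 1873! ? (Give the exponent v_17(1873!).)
v_17(1873!) = 116

Legendre's formula: v_p(n!) = Σ_{k ≥ 1} ⌊n / p^k⌋. For p = 17, n = 1873, the terms are:
  ⌊1873/17^1⌋ = ⌊1873/17⌋ = 110
  ⌊1873/17^2⌋ = ⌊1873/289⌋ = 6
(the next term ⌊1873/17^3⌋ = 0, terminating the sum). Summing: v_17(1873!) = 110 + 6 = 116.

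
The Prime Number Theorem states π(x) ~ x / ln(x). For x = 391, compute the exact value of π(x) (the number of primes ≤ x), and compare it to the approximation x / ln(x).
π(391) = 77;  x/ln(x) ≈ 65.51;  relative error ≈ 14.92%.

Directly count primes up to 391: π(391) = 77. The PNT approximation gives 391/ln(391) ≈ 391/5.96871 ≈ 65.51. Relative error (π(x) − x/ln(x)) / π(x) ≈ 14.92%; the approximation is known to undercount slightly (Li(x) is a better estimate).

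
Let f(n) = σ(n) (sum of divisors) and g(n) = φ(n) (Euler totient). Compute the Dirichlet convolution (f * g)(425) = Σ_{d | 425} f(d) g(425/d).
(σ * φ)(425) = 2550

Divisors of 425: [1, 5, 17, 25, 85, 425]. For each d | 425:
  d = 1: σ(1) · φ(425/1) = 1 · 320 = 320
  d = 5: σ(5) · φ(425/5) = 6 · 64 = 384
  d = 17: σ(17) · φ(425/17) = 18 · 20 = 360
  d = 25: σ(25) · φ(425/25) = 31 · 16 = 496
  d = 85: σ(85) · φ(425/85) = 108 · 4 = 432
  d = 425: σ(425) · φ(425/425) = 558 · 1 = 558
Summing: (σ * φ)(425) = 320 + 384 + 360 + 496 + 432 + 558 = 2550.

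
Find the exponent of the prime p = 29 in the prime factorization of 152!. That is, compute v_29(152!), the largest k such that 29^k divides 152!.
v_29(152!) = 5

Legendre's formula: v_p(n!) = Σ_{k ≥ 1} ⌊n / p^k⌋. For p = 29, n = 152, the terms are:
  ⌊152/29^1⌋ = ⌊152/29⌋ = 5
(the next term ⌊152/29^2⌋ = 0, terminating the sum). Summing: v_29(152!) = 5 = 5.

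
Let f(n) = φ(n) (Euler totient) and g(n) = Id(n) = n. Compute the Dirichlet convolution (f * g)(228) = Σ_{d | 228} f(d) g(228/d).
(φ * Id)(228) = 1480

Divisors of 228: [1, 2, 3, 4, 6, 12, 19, 38, 57, 76, 114, 228]. For each d | 228:
  d = 1: φ(1) · Id(228/1) = 1 · 228 = 228
  d = 2: φ(2) · Id(228/2) = 1 · 114 = 114
  d = 3: φ(3) · Id(228/3) = 2 · 76 = 152
  d = 4: φ(4) · Id(228/4) = 2 · 57 = 114
  d = 6: φ(6) · Id(228/6) = 2 · 38 = 76
  d = 12: φ(12) · Id(228/12) = 4 · 19 = 76
  d = 19: φ(19) · Id(228/19) = 18 · 12 = 216
  d = 38: φ(38) · Id(228/38) = 18 · 6 = 108
  d = 57: φ(57) · Id(228/57) = 36 · 4 = 144
  d = 76: φ(76) · Id(228/76) = 36 · 3 = 108
  d = 114: φ(114) · Id(228/114) = 36 · 2 = 72
  d = 228: φ(228) · Id(228/228) = 72 · 1 = 72
Summing: (φ * Id)(228) = 228 + 114 + 152 + 114 + 76 + 76 + 216 + 108 + 144 + 108 + 72 + 72 = 1480.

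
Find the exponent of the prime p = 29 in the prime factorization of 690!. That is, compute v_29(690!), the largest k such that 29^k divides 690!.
v_29(690!) = 23

Legendre's formula: v_p(n!) = Σ_{k ≥ 1} ⌊n / p^k⌋. For p = 29, n = 690, the terms are:
  ⌊690/29^1⌋ = ⌊690/29⌋ = 23
(the next term ⌊690/29^2⌋ = 0, terminating the sum). Summing: v_29(690!) = 23 = 23.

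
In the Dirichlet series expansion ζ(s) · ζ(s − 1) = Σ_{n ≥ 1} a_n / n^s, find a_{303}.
σ(303) = 408

In the product (Σ m^0/m^s)(Σ k / k^s) = Σ (Σ_{d | n} d) / n^s, the coefficient of 1/n^s is σ(n) = Σ_{d | n} d. For n = 303, divisors are [1, 3, 101, 303]; summing: σ(303) = 408.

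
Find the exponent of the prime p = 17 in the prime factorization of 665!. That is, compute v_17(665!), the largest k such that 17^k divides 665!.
v_17(665!) = 41

Legendre's formula: v_p(n!) = Σ_{k ≥ 1} ⌊n / p^k⌋. For p = 17, n = 665, the terms are:
  ⌊665/17^1⌋ = ⌊665/17⌋ = 39
  ⌊665/17^2⌋ = ⌊665/289⌋ = 2
(the next term ⌊665/17^3⌋ = 0, terminating the sum). Summing: v_17(665!) = 39 + 2 = 41.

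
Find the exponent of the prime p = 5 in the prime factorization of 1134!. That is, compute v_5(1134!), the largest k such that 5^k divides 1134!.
v_5(1134!) = 281

Legendre's formula: v_p(n!) = Σ_{k ≥ 1} ⌊n / p^k⌋. For p = 5, n = 1134, the terms are:
  ⌊1134/5^1⌋ = ⌊1134/5⌋ = 226
  ⌊1134/5^2⌋ = ⌊1134/25⌋ = 45
  ⌊1134/5^3⌋ = ⌊1134/125⌋ = 9
  ⌊1134/5^4⌋ = ⌊1134/625⌋ = 1
(the next term ⌊1134/5^5⌋ = 0, terminating the sum). Summing: v_5(1134!) = 226 + 45 + 9 + 1 = 281.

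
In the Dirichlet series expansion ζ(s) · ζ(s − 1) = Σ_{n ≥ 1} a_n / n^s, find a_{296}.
σ(296) = 570

In the product (Σ m^0/m^s)(Σ k / k^s) = Σ (Σ_{d | n} d) / n^s, the coefficient of 1/n^s is σ(n) = Σ_{d | n} d. For n = 296, divisors are [1, 2, 4, 8, 37, 74, 148, 296]; summing: σ(296) = 570.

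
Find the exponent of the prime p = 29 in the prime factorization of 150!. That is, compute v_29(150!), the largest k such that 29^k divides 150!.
v_29(150!) = 5

Legendre's formula: v_p(n!) = Σ_{k ≥ 1} ⌊n / p^k⌋. For p = 29, n = 150, the terms are:
  ⌊150/29^1⌋ = ⌊150/29⌋ = 5
(the next term ⌊150/29^2⌋ = 0, terminating the sum). Summing: v_29(150!) = 5 = 5.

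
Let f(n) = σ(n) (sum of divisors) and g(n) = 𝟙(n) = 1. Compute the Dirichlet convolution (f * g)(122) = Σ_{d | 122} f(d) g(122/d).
(σ * 𝟙)(122) = 252

Divisors of 122: [1, 2, 61, 122]. For each d | 122:
  d = 1: σ(1) · 𝟙(122/1) = 1 · 1 = 1
  d = 2: σ(2) · 𝟙(122/2) = 3 · 1 = 3
  d = 61: σ(61) · 𝟙(122/61) = 62 · 1 = 62
  d = 122: σ(122) · 𝟙(122/122) = 186 · 1 = 186
Summing: (σ * 𝟙)(122) = 1 + 3 + 62 + 186 = 252.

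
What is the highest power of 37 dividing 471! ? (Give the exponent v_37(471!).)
v_37(471!) = 12

Legendre's formula: v_p(n!) = Σ_{k ≥ 1} ⌊n / p^k⌋. For p = 37, n = 471, the terms are:
  ⌊471/37^1⌋ = ⌊471/37⌋ = 12
(the next term ⌊471/37^2⌋ = 0, terminating the sum). Summing: v_37(471!) = 12 = 12.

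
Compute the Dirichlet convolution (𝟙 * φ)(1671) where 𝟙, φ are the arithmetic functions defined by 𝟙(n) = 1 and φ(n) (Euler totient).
(𝟙 * φ)(1671) = 1671

Divisors of 1671: [1, 3, 557, 1671]. For each d | 1671:
  d = 1: 𝟙(1) · φ(1671/1) = 1 · 1112 = 1112
  d = 3: 𝟙(3) · φ(1671/3) = 1 · 556 = 556
  d = 557: 𝟙(557) · φ(1671/557) = 1 · 2 = 2
  d = 1671: 𝟙(1671) · φ(1671/1671) = 1 · 1 = 1
Summing: (𝟙 * φ)(1671) = 1112 + 556 + 2 + 1 = 1671.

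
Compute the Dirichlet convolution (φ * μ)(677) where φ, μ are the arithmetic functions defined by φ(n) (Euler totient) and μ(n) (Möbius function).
(φ * μ)(677) = 675

Divisors of 677: [1, 677]. For each d | 677:
  d = 1: φ(1) · μ(677/1) = 1 · -1 = -1
  d = 677: φ(677) · μ(677/677) = 676 · 1 = 676
Summing: (φ * μ)(677) = -1 + 676 = 675.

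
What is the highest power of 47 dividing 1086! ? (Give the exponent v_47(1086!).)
v_47(1086!) = 23

Legendre's formula: v_p(n!) = Σ_{k ≥ 1} ⌊n / p^k⌋. For p = 47, n = 1086, the terms are:
  ⌊1086/47^1⌋ = ⌊1086/47⌋ = 23
(the next term ⌊1086/47^2⌋ = 0, terminating the sum). Summing: v_47(1086!) = 23 = 23.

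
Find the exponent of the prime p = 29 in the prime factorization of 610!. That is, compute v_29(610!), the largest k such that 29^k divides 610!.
v_29(610!) = 21

Legendre's formula: v_p(n!) = Σ_{k ≥ 1} ⌊n / p^k⌋. For p = 29, n = 610, the terms are:
  ⌊610/29^1⌋ = ⌊610/29⌋ = 21
(the next term ⌊610/29^2⌋ = 0, terminating the sum). Summing: v_29(610!) = 21 = 21.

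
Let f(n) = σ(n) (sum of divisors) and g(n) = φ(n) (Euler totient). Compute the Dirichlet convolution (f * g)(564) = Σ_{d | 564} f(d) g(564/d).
(σ * φ)(564) = 6768

Divisors of 564: [1, 2, 3, 4, 6, 12, 47, 94, 141, 188, 282, 564]. For each d | 564:
  d = 1: σ(1) · φ(564/1) = 1 · 184 = 184
  d = 2: σ(2) · φ(564/2) = 3 · 92 = 276
  d = 3: σ(3) · φ(564/3) = 4 · 92 = 368
  d = 4: σ(4) · φ(564/4) = 7 · 92 = 644
  d = 6: σ(6) · φ(564/6) = 12 · 46 = 552
  d = 12: σ(12) · φ(564/12) = 28 · 46 = 1288
  d = 47: σ(47) · φ(564/47) = 48 · 4 = 192
  d = 94: σ(94) · φ(564/94) = 144 · 2 = 288
  d = 141: σ(141) · φ(564/141) = 192 · 2 = 384
  d = 188: σ(188) · φ(564/188) = 336 · 2 = 672
  d = 282: σ(282) · φ(564/282) = 576 · 1 = 576
  d = 564: σ(564) · φ(564/564) = 1344 · 1 = 1344
Summing: (σ * φ)(564) = 184 + 276 + 368 + 644 + 552 + 1288 + 192 + 288 + 384 + 672 + 576 + 1344 = 6768.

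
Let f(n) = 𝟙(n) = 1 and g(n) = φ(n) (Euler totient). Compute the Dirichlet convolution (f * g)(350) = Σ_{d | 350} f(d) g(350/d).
(𝟙 * φ)(350) = 350

Divisors of 350: [1, 2, 5, 7, 10, 14, 25, 35, 50, 70, 175, 350]. For each d | 350:
  d = 1: 𝟙(1) · φ(350/1) = 1 · 120 = 120
  d = 2: 𝟙(2) · φ(350/2) = 1 · 120 = 120
  d = 5: 𝟙(5) · φ(350/5) = 1 · 24 = 24
  d = 7: 𝟙(7) · φ(350/7) = 1 · 20 = 20
  d = 10: 𝟙(10) · φ(350/10) = 1 · 24 = 24
  d = 14: 𝟙(14) · φ(350/14) = 1 · 20 = 20
  d = 25: 𝟙(25) · φ(350/25) = 1 · 6 = 6
  d = 35: 𝟙(35) · φ(350/35) = 1 · 4 = 4
  d = 50: 𝟙(50) · φ(350/50) = 1 · 6 = 6
  d = 70: 𝟙(70) · φ(350/70) = 1 · 4 = 4
  d = 175: 𝟙(175) · φ(350/175) = 1 · 1 = 1
  d = 350: 𝟙(350) · φ(350/350) = 1 · 1 = 1
Summing: (𝟙 * φ)(350) = 120 + 120 + 24 + 20 + 24 + 20 + 6 + 4 + 6 + 4 + 1 + 1 = 350.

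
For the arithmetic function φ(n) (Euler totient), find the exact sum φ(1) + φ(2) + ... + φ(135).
Σ_{n ≤ 135} φ(n) = 5570

Compute φ(n) for each 1 ≤ n ≤ 135: φ(1) = 1, φ(2) = 1, φ(3) = 2, φ(4) = 2, φ(5) = 4, φ(6) = 2, φ(7) = 6, φ(8) = 4, φ(9) = 6, φ(10) = 4, φ(11) = 10, φ(12) = 4, φ(13) = 12, φ(14) = 6, φ(15) = 8, φ(16) = 8, φ(17) = 16, φ(18) = 6, φ(19) = 18, φ(20) = 8, φ(21) = 12, φ(22) = 10, φ(23) = 22, φ(24) = 8, φ(25) = 20, φ(26) = 12, φ(27) = 18, φ(28) = 12, φ(29) = 28, φ(30) = 8, φ(31) = 30, φ(32) = 16, φ(33) = 20, φ(34) = 16, φ(35) = 24, φ(36) = 12, φ(37) = 36, φ(38) = 18, φ(39) = 24, φ(40) = 16, φ(41) = 40, φ(42) = 12, φ(43) = 42, φ(44) = 20, φ(45) = 24, φ(46) = 22, φ(47) = 46, φ(48) = 16, φ(49) = 42, φ(50) = 20, φ(51) = 32, φ(52) = 24, φ(53) = 52, φ(54) = 18, φ(55) = 40, φ(56) = 24, φ(57) = 36, φ(58) = 28, φ(59) = 58, φ(60) = 16, φ(61) = 60, φ(62) = 30, φ(63) = 36, φ(64) = 32, φ(65) = 48, φ(66) = 20, φ(67) = 66, φ(68) = 32, φ(69) = 44, φ(70) = 24, φ(71) = 70, φ(72) = 24, φ(73) = 72, φ(74) = 36, φ(75) = 40, φ(76) = 36, φ(77) = 60, φ(78) = 24, φ(79) = 78, φ(80) = 32, φ(81) = 54, φ(82) = 40, φ(83) = 82, φ(84) = 24, φ(85) = 64, φ(86) = 42, φ(87) = 56, φ(88) = 40, φ(89) = 88, φ(90) = 24, φ(91) = 72, φ(92) = 44, φ(93) = 60, φ(94) = 46, φ(95) = 72, φ(96) = 32, φ(97) = 96, φ(98) = 42, φ(99) = 60, φ(100) = 40, φ(101) = 100, φ(102) = 32, φ(103) = 102, φ(104) = 48, φ(105) = 48, φ(106) = 52, φ(107) = 106, φ(108) = 36, φ(109) = 108, φ(110) = 40, φ(111) = 72, φ(112) = 48, φ(113) = 112, φ(114) = 36, φ(115) = 88, φ(116) = 56, φ(117) = 72, φ(118) = 58, φ(119) = 96, φ(120) = 32, φ(121) = 110, φ(122) = 60, φ(123) = 80, φ(124) = 60, φ(125) = 100, φ(126) = 36, φ(127) = 126, φ(128) = 64, φ(129) = 84, φ(130) = 48, φ(131) = 130, φ(132) = 40, φ(133) = 108, φ(134) = 66, φ(135) = 72. Summing all 135 values: 5570. (Average order: Σ_{n ≤ x} φ(n) ~ (3/π²) x². For x = 135, (3/π²)·135² ≈ 5539.74.)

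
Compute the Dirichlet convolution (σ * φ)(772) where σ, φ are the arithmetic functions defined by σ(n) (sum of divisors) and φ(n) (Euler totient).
(σ * φ)(772) = 4632

Divisors of 772: [1, 2, 4, 193, 386, 772]. For each d | 772:
  d = 1: σ(1) · φ(772/1) = 1 · 384 = 384
  d = 2: σ(2) · φ(772/2) = 3 · 192 = 576
  d = 4: σ(4) · φ(772/4) = 7 · 192 = 1344
  d = 193: σ(193) · φ(772/193) = 194 · 2 = 388
  d = 386: σ(386) · φ(772/386) = 582 · 1 = 582
  d = 772: σ(772) · φ(772/772) = 1358 · 1 = 1358
Summing: (σ * φ)(772) = 384 + 576 + 1344 + 388 + 582 + 1358 = 4632.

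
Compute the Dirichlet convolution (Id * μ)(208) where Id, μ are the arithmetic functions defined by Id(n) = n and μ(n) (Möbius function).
(Id * μ)(208) = 96

Divisors of 208: [1, 2, 4, 8, 13, 16, 26, 52, 104, 208]. For each d | 208:
  d = 1: Id(1) · μ(208/1) = 1 · 0 = 0
  d = 2: Id(2) · μ(208/2) = 2 · 0 = 0
  d = 4: Id(4) · μ(208/4) = 4 · 0 = 0
  d = 8: Id(8) · μ(208/8) = 8 · 1 = 8
  d = 13: Id(13) · μ(208/13) = 13 · 0 = 0
  d = 16: Id(16) · μ(208/16) = 16 · -1 = -16
  d = 26: Id(26) · μ(208/26) = 26 · 0 = 0
  d = 52: Id(52) · μ(208/52) = 52 · 0 = 0
  d = 104: Id(104) · μ(208/104) = 104 · -1 = -104
  d = 208: Id(208) · μ(208/208) = 208 · 1 = 208
Summing: (Id * μ)(208) = 0 + 0 + 0 + 8 + 0 + -16 + 0 + 0 + -104 + 208 = 96.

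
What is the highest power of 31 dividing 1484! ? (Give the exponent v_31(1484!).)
v_31(1484!) = 48

Legendre's formula: v_p(n!) = Σ_{k ≥ 1} ⌊n / p^k⌋. For p = 31, n = 1484, the terms are:
  ⌊1484/31^1⌋ = ⌊1484/31⌋ = 47
  ⌊1484/31^2⌋ = ⌊1484/961⌋ = 1
(the next term ⌊1484/31^3⌋ = 0, terminating the sum). Summing: v_31(1484!) = 47 + 1 = 48.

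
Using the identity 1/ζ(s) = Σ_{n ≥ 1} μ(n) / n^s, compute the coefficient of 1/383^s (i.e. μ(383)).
μ(383) = -1

Factor n = 383 = 383. μ(n) = 0 if any exponent ≥ 2 (not squarefree); otherwise μ(n) = (−1)^{ω(n)} where ω(n) is the number of distinct prime factors. Applying: μ(383) = -1.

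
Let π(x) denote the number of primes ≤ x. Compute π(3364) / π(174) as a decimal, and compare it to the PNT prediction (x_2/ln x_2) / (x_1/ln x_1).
π(3364)/π(174) = 474/40 ≈ 11.8500;  PNT prediction ≈ 12.2821.

π(174) = 40 and π(3364) = 474, so π(3364)/π(174) ≈ 11.8500. The PNT-predicted ratio is (3364/ln(3364)) / (174/ln(174)) ≈ 12.2821. The two agree to within a few percent, as expected.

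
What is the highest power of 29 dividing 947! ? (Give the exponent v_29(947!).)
v_29(947!) = 33

Legendre's formula: v_p(n!) = Σ_{k ≥ 1} ⌊n / p^k⌋. For p = 29, n = 947, the terms are:
  ⌊947/29^1⌋ = ⌊947/29⌋ = 32
  ⌊947/29^2⌋ = ⌊947/841⌋ = 1
(the next term ⌊947/29^3⌋ = 0, terminating the sum). Summing: v_29(947!) = 32 + 1 = 33.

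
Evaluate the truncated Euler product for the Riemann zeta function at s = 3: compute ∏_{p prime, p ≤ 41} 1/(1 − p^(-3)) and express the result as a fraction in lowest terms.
∏ = 146179583280100194365681354929/121615573969288081570641739776

The primes p ≤ 41 are [2, 3, 5, 7, 11, 13, 17, 19, 23, 29, 31, 37, 41]. For each prime, (1 − 1/p^3)^(-1) = p^3 / (p^3 − 1). The product is (1 − 1/2^3)^(-1), (1 − 1/3^3)^(-1), (1 − 1/5^3)^(-1), (1 − 1/7^3)^(-1), (1 − 1/11^3)^(-1), (1 − 1/13^3)^(-1), (1 − 1/17^3)^(-1), (1 − 1/19^3)^(-1), (1 − 1/23^3)^(-1), (1 − 1/29^3)^(-1), (1 − 1/31^3)^(-1), (1 − 1/37^3)^(-1), (1 − 1/41^3)^(-1) = ∏ p^3 / (p^3 − 1) = 146179583280100194365681354929/121615573969288081570641739776.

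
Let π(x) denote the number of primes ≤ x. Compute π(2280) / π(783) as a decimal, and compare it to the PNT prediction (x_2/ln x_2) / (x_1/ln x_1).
π(2280)/π(783) = 338/137 ≈ 2.4672;  PNT prediction ≈ 2.5094.

π(783) = 137 and π(2280) = 338, so π(2280)/π(783) ≈ 2.4672. The PNT-predicted ratio is (2280/ln(2280)) / (783/ln(783)) ≈ 2.5094. The two agree to within a few percent, as expected.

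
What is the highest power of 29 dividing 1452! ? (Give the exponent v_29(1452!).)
v_29(1452!) = 51

Legendre's formula: v_p(n!) = Σ_{k ≥ 1} ⌊n / p^k⌋. For p = 29, n = 1452, the terms are:
  ⌊1452/29^1⌋ = ⌊1452/29⌋ = 50
  ⌊1452/29^2⌋ = ⌊1452/841⌋ = 1
(the next term ⌊1452/29^3⌋ = 0, terminating the sum). Summing: v_29(1452!) = 50 + 1 = 51.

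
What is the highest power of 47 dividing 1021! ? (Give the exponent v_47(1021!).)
v_47(1021!) = 21

Legendre's formula: v_p(n!) = Σ_{k ≥ 1} ⌊n / p^k⌋. For p = 47, n = 1021, the terms are:
  ⌊1021/47^1⌋ = ⌊1021/47⌋ = 21
(the next term ⌊1021/47^2⌋ = 0, terminating the sum). Summing: v_47(1021!) = 21 = 21.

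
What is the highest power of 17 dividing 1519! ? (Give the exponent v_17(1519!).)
v_17(1519!) = 94

Legendre's formula: v_p(n!) = Σ_{k ≥ 1} ⌊n / p^k⌋. For p = 17, n = 1519, the terms are:
  ⌊1519/17^1⌋ = ⌊1519/17⌋ = 89
  ⌊1519/17^2⌋ = ⌊1519/289⌋ = 5
(the next term ⌊1519/17^3⌋ = 0, terminating the sum). Summing: v_17(1519!) = 89 + 5 = 94.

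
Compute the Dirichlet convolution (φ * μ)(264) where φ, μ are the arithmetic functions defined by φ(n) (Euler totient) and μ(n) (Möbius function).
(φ * μ)(264) = 18

Divisors of 264: [1, 2, 3, 4, 6, 8, 11, 12, 22, 24, 33, 44, 66, 88, 132, 264]. For each d | 264:
  d = 1: φ(1) · μ(264/1) = 1 · 0 = 0
  d = 2: φ(2) · μ(264/2) = 1 · 0 = 0
  d = 3: φ(3) · μ(264/3) = 2 · 0 = 0
  d = 4: φ(4) · μ(264/4) = 2 · -1 = -2
  d = 6: φ(6) · μ(264/6) = 2 · 0 = 0
  d = 8: φ(8) · μ(264/8) = 4 · 1 = 4
  d = 11: φ(11) · μ(264/11) = 10 · 0 = 0
  d = 12: φ(12) · μ(264/12) = 4 · 1 = 4
  d = 22: φ(22) · μ(264/22) = 10 · 0 = 0
  d = 24: φ(24) · μ(264/24) = 8 · -1 = -8
  d = 33: φ(33) · μ(264/33) = 20 · 0 = 0
  d = 44: φ(44) · μ(264/44) = 20 · 1 = 20
  d = 66: φ(66) · μ(264/66) = 20 · 0 = 0
  d = 88: φ(88) · μ(264/88) = 40 · -1 = -40
  d = 132: φ(132) · μ(264/132) = 40 · -1 = -40
  d = 264: φ(264) · μ(264/264) = 80 · 1 = 80
Summing: (φ * μ)(264) = 0 + 0 + 0 + -2 + 0 + 4 + 0 + 4 + 0 + -8 + 0 + 20 + 0 + -40 + -40 + 80 = 18.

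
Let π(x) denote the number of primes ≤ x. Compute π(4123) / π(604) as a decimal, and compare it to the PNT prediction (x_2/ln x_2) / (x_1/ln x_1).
π(4123)/π(604) = 566/110 ≈ 5.1455;  PNT prediction ≈ 5.2511.

π(604) = 110 and π(4123) = 566, so π(4123)/π(604) ≈ 5.1455. The PNT-predicted ratio is (4123/ln(4123)) / (604/ln(604)) ≈ 5.2511. The two agree to within a few percent, as expected.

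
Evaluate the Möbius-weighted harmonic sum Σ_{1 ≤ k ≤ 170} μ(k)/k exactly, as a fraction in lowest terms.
Σ μ(k)/k = 976794744883260874795165001864511964953389627727401386703595517/962947420735983927056946215901134429196419130606213075415963491270

Values of μ(k) for 1 ≤ k ≤ 170: μ(1) = 1, μ(2) = -1, μ(3) = -1, μ(5) = -1, μ(6) = 1, μ(7) = -1, μ(10) = 1, μ(11) = -1, μ(13) = -1, μ(14) = 1, μ(15) = 1, μ(17) = -1, μ(19) = -1, μ(21) = 1, μ(22) = 1, μ(23) = -1, μ(26) = 1, μ(29) = -1, μ(30) = -1, μ(31) = -1, μ(33) = 1, μ(34) = 1, μ(35) = 1, μ(37) = -1, μ(38) = 1, μ(39) = 1, μ(41) = -1, μ(42) = -1, μ(43) = -1, μ(46) = 1, μ(47) = -1, μ(51) = 1, μ(53) = -1, μ(55) = 1, μ(57) = 1, μ(58) = 1, μ(59) = -1, μ(61) = -1, μ(62) = 1, μ(65) = 1, μ(66) = -1, μ(67) = -1, μ(69) = 1, μ(70) = -1, μ(71) = -1, μ(73) = -1, μ(74) = 1, μ(77) = 1, μ(78) = -1, μ(79) = -1, μ(82) = 1, μ(83) = -1, μ(85) = 1, μ(86) = 1, μ(87) = 1, μ(89) = -1, μ(91) = 1, μ(93) = 1, μ(94) = 1, μ(95) = 1, μ(97) = -1, μ(101) = -1, μ(102) = -1, μ(103) = -1, μ(105) = -1, μ(106) = 1, μ(107) = -1, μ(109) = -1, μ(110) = -1, μ(111) = 1, μ(113) = -1, μ(114) = -1, μ(115) = 1, μ(118) = 1, μ(119) = 1, μ(122) = 1, μ(123) = 1, μ(127) = -1, μ(129) = 1, μ(130) = -1, μ(131) = -1, μ(133) = 1, μ(134) = 1, μ(137) = -1, μ(138) = -1, μ(139) = -1, μ(141) = 1, μ(142) = 1, μ(143) = 1, μ(145) = 1, μ(146) = 1, μ(149) = -1, μ(151) = -1, μ(154) = -1, μ(155) = 1, μ(157) = -1, μ(158) = 1, μ(159) = 1, μ(161) = 1, μ(163) = -1, μ(165) = -1, μ(166) = 1, μ(167) = -1, μ(170) = -1, with μ = 0 on non-squarefree integers. Summing μ(k)/k for k where μ(k) ≠ 0 gives 976794744883260874795165001864511964953389627727401386703595517/962947420735983927056946215901134429196419130606213075415963491270 ≈ 0.0010. (PNT ⟺ this sum → 0 as n → ∞.)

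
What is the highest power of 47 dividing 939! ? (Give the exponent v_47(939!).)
v_47(939!) = 19

Legendre's formula: v_p(n!) = Σ_{k ≥ 1} ⌊n / p^k⌋. For p = 47, n = 939, the terms are:
  ⌊939/47^1⌋ = ⌊939/47⌋ = 19
(the next term ⌊939/47^2⌋ = 0, terminating the sum). Summing: v_47(939!) = 19 = 19.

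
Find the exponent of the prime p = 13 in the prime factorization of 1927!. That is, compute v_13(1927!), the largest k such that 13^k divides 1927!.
v_13(1927!) = 159

Legendre's formula: v_p(n!) = Σ_{k ≥ 1} ⌊n / p^k⌋. For p = 13, n = 1927, the terms are:
  ⌊1927/13^1⌋ = ⌊1927/13⌋ = 148
  ⌊1927/13^2⌋ = ⌊1927/169⌋ = 11
(the next term ⌊1927/13^3⌋ = 0, terminating the sum). Summing: v_13(1927!) = 148 + 11 = 159.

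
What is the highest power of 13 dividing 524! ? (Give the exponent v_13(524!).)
v_13(524!) = 43

Legendre's formula: v_p(n!) = Σ_{k ≥ 1} ⌊n / p^k⌋. For p = 13, n = 524, the terms are:
  ⌊524/13^1⌋ = ⌊524/13⌋ = 40
  ⌊524/13^2⌋ = ⌊524/169⌋ = 3
(the next term ⌊524/13^3⌋ = 0, terminating the sum). Summing: v_13(524!) = 40 + 3 = 43.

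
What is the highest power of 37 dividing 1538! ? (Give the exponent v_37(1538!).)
v_37(1538!) = 42

Legendre's formula: v_p(n!) = Σ_{k ≥ 1} ⌊n / p^k⌋. For p = 37, n = 1538, the terms are:
  ⌊1538/37^1⌋ = ⌊1538/37⌋ = 41
  ⌊1538/37^2⌋ = ⌊1538/1369⌋ = 1
(the next term ⌊1538/37^3⌋ = 0, terminating the sum). Summing: v_37(1538!) = 41 + 1 = 42.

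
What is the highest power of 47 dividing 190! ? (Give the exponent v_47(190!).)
v_47(190!) = 4

Legendre's formula: v_p(n!) = Σ_{k ≥ 1} ⌊n / p^k⌋. For p = 47, n = 190, the terms are:
  ⌊190/47^1⌋ = ⌊190/47⌋ = 4
(the next term ⌊190/47^2⌋ = 0, terminating the sum). Summing: v_47(190!) = 4 = 4.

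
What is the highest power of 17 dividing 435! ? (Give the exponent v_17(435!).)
v_17(435!) = 26

Legendre's formula: v_p(n!) = Σ_{k ≥ 1} ⌊n / p^k⌋. For p = 17, n = 435, the terms are:
  ⌊435/17^1⌋ = ⌊435/17⌋ = 25
  ⌊435/17^2⌋ = ⌊435/289⌋ = 1
(the next term ⌊435/17^3⌋ = 0, terminating the sum). Summing: v_17(435!) = 25 + 1 = 26.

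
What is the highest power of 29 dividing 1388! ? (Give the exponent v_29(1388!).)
v_29(1388!) = 48

Legendre's formula: v_p(n!) = Σ_{k ≥ 1} ⌊n / p^k⌋. For p = 29, n = 1388, the terms are:
  ⌊1388/29^1⌋ = ⌊1388/29⌋ = 47
  ⌊1388/29^2⌋ = ⌊1388/841⌋ = 1
(the next term ⌊1388/29^3⌋ = 0, terminating the sum). Summing: v_29(1388!) = 47 + 1 = 48.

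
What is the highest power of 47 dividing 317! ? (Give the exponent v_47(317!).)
v_47(317!) = 6

Legendre's formula: v_p(n!) = Σ_{k ≥ 1} ⌊n / p^k⌋. For p = 47, n = 317, the terms are:
  ⌊317/47^1⌋ = ⌊317/47⌋ = 6
(the next term ⌊317/47^2⌋ = 0, terminating the sum). Summing: v_47(317!) = 6 = 6.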